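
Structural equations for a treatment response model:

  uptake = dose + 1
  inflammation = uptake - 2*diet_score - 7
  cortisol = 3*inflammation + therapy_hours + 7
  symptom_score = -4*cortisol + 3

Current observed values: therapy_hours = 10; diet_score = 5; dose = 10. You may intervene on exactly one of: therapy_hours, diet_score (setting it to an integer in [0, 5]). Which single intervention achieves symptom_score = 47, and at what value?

Intervening on therapy_hours: with other inputs at their observed values, symptom_score = -4*therapy_hours + 47. Solving for 47 gives therapy_hours = 0, within [0, 5].
Intervening on diet_score: symptom_score = 24*diet_score - 113. Reaching 47 requires diet_score = 20/3, not an integer.

set therapy_hours = 0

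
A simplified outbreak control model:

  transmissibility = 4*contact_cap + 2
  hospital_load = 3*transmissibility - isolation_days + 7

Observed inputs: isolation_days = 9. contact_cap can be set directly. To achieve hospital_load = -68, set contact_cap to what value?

contact_cap = -6

Substituting into the hospital_load equation gives hospital_load = 12*contact_cap + 4.
Solve 12*contact_cap + 4 = -68: contact_cap = (-68 - 4) / 12 = -6.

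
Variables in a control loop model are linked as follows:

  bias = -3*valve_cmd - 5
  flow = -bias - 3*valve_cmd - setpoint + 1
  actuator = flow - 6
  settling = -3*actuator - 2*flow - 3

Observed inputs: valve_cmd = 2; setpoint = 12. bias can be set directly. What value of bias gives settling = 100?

Intervening on bias fixes its value directly, overriding its dependence on valve_cmd.
Substituting into the flow equation gives flow = -bias - 17.
So actuator = -bias - 23.
Substituting into the settling equation gives settling = 5*bias + 100.
Solve 5*bias + 100 = 100: bias = (100 - 100) / 5 = 0.

bias = 0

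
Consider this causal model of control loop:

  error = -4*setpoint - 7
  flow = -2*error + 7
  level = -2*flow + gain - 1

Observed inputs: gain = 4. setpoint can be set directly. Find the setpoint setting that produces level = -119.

setpoint = 5

Substituting into the flow equation gives flow = 8*setpoint + 21.
Substituting into the level equation gives level = -16*setpoint - 39.
Solve -16*setpoint - 39 = -119: setpoint = (-119 + 39) / -16 = 5.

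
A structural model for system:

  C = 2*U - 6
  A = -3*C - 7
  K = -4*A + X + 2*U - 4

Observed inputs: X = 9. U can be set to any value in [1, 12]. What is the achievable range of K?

Substituting into the A equation gives A = -6*U + 11.
K becomes 26*U - 39.
Linear in U, so extremes are at the endpoints: U = 1 gives K = -13; U = 12 gives K = 273.

-13 to 273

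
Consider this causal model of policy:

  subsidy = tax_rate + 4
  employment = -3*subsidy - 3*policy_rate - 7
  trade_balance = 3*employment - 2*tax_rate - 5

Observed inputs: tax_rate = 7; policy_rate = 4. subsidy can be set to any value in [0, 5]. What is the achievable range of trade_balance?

Intervening on subsidy fixes its value directly, overriding its dependence on tax_rate.
Substituting into the employment equation gives employment = -3*subsidy - 19.
This gives trade_balance = -9*subsidy - 76.
Linear in subsidy, so extremes are at the endpoints: subsidy = 0 gives trade_balance = -76; subsidy = 5 gives trade_balance = -121.

-121 to -76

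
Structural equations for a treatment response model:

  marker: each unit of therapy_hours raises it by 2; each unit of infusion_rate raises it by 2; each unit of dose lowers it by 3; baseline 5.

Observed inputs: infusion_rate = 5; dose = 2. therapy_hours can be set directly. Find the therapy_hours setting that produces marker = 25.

Substituting into the marker equation gives marker = 2*therapy_hours + 9.
Solve 2*therapy_hours + 9 = 25: therapy_hours = (25 - 9) / 2 = 8.

therapy_hours = 8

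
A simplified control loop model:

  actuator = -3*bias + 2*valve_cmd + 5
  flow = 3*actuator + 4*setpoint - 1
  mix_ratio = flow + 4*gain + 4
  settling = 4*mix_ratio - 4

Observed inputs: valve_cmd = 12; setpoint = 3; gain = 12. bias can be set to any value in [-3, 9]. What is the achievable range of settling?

Substituting into the actuator equation gives actuator = -3*bias + 29.
Substituting into the flow equation gives flow = -9*bias + 98.
Substituting into the mix_ratio equation gives mix_ratio = -9*bias + 150.
Substituting into the settling equation gives settling = -36*bias + 596.
Linear in bias, so extremes are at the endpoints: bias = -3 gives settling = 704; bias = 9 gives settling = 272.

272 to 704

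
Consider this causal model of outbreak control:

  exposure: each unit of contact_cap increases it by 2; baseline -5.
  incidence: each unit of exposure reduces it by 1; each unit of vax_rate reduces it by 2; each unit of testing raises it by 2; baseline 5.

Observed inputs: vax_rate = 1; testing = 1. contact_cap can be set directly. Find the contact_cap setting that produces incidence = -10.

contact_cap = 10

Substituting into the incidence equation gives incidence = -2*contact_cap + 10.
Solve -2*contact_cap + 10 = -10: contact_cap = (-10 - 10) / -2 = 10.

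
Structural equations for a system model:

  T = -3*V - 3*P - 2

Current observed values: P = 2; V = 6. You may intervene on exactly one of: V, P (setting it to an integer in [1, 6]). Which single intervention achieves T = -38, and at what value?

Intervening on V: T = -3*V - 8. Reaching -38 requires V = 10, outside [1, 6].
Intervening on P: with other inputs at their observed values, T = -3*P - 20. Solving for -38 gives P = 6, within [1, 6].

set P = 6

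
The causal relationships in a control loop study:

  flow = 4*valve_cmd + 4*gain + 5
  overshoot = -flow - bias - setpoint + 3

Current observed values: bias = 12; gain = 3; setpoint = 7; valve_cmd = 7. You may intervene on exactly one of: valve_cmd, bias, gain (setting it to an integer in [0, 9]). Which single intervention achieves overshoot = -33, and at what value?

set valve_cmd = 0

Intervening on valve_cmd: with other inputs at their observed values, overshoot = -4*valve_cmd - 33. Solving for -33 gives valve_cmd = 0, within [0, 9].
Intervening on bias: overshoot = -bias - 49. Reaching -33 requires bias = -16, outside [0, 9].
Intervening on gain: overshoot = -4*gain - 49. Reaching -33 requires gain = -4, outside [0, 9].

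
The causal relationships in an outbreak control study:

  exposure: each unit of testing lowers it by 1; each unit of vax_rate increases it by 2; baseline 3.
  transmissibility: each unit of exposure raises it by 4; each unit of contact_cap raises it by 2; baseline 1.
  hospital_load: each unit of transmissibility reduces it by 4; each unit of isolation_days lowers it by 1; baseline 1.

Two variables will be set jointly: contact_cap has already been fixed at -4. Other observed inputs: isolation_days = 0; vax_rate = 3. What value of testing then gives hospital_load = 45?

With contact_cap held at -4:
Substituting into the exposure equation gives exposure = -testing + 9.
transmissibility becomes -4*testing + 29.
So hospital_load = 16*testing - 115.
Solve 16*testing - 115 = 45: testing = (45 + 115) / 16 = 10.

testing = 10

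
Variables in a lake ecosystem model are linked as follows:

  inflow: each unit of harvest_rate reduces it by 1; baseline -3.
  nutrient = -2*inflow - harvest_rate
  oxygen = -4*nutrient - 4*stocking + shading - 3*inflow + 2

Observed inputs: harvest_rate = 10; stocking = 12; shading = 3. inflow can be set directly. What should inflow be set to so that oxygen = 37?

Intervening on inflow fixes its value directly, overriding its dependence on harvest_rate.
Substituting into the nutrient equation gives nutrient = -2*inflow - 10.
Substituting into the oxygen equation gives oxygen = 5*inflow - 3.
Solve 5*inflow - 3 = 37: inflow = (37 + 3) / 5 = 8.

inflow = 8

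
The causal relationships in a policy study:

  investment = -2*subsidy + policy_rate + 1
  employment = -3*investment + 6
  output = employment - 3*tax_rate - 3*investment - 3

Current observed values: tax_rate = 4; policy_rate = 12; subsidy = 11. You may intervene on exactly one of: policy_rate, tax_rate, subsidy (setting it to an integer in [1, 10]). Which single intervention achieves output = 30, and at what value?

set tax_rate = 9

Intervening on policy_rate: output = -6*policy_rate + 117. Reaching 30 requires policy_rate = 29/2, not an integer.
Intervening on tax_rate: with other inputs at their observed values, output = -3*tax_rate + 57. Solving for 30 gives tax_rate = 9, within [1, 10].
Intervening on subsidy: output = 12*subsidy - 87. Reaching 30 requires subsidy = 39/4, not an integer.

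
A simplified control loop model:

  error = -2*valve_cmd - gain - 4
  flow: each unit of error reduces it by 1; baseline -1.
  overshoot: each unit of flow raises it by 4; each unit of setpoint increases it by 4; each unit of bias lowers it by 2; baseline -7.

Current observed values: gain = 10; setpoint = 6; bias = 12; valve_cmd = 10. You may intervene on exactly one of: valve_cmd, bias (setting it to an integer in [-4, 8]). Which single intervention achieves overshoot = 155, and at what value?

Intervening on valve_cmd: overshoot = 8*valve_cmd + 45. Reaching 155 requires valve_cmd = 55/4, not an integer.
Intervening on bias: with other inputs at their observed values, overshoot = -2*bias + 149. Solving for 155 gives bias = -3, within [-4, 8].

set bias = -3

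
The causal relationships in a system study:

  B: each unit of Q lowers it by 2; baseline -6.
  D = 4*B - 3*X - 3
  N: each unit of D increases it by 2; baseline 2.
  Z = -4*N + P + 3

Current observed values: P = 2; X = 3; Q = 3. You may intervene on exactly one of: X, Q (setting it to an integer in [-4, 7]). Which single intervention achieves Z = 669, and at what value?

Intervening on X: Z = 24*X + 405. Reaching 669 requires X = 11, outside [-4, 7].
Intervening on Q: with other inputs at their observed values, Z = 64*Q + 285. Solving for 669 gives Q = 6, within [-4, 7].

set Q = 6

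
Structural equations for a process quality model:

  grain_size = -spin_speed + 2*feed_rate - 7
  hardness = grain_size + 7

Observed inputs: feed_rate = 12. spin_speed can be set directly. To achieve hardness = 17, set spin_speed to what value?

spin_speed = 7

Substituting into the grain_size equation gives grain_size = -spin_speed + 17.
Substituting into the hardness equation gives hardness = -spin_speed + 24.
Solve -spin_speed + 24 = 17: spin_speed = (17 - 24) / -1 = 7.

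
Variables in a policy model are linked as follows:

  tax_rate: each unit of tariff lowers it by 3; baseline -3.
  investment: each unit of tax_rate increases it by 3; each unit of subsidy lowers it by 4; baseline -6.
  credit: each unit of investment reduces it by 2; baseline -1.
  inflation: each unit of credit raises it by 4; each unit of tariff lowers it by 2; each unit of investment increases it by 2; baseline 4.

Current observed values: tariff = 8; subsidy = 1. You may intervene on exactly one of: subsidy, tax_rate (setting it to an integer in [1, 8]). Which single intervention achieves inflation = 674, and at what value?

set subsidy = 7

Intervening on subsidy: with other inputs at their observed values, inflation = 24*subsidy + 506. Solving for 674 gives subsidy = 7, within [1, 8].
Intervening on tax_rate: inflation = -18*tax_rate + 44. Reaching 674 requires tax_rate = -35, outside [1, 8].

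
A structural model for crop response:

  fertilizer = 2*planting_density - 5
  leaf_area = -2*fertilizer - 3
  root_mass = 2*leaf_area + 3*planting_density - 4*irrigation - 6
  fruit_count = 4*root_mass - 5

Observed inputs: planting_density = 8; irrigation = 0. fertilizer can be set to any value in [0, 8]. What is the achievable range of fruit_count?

Intervening on fertilizer fixes its value directly, overriding its dependence on planting_density.
Substituting into the root_mass equation gives root_mass = -4*fertilizer + 12.
Substituting into the fruit_count equation gives fruit_count = -16*fertilizer + 43.
Linear in fertilizer, so extremes are at the endpoints: fertilizer = 0 gives fruit_count = 43; fertilizer = 8 gives fruit_count = -85.

-85 to 43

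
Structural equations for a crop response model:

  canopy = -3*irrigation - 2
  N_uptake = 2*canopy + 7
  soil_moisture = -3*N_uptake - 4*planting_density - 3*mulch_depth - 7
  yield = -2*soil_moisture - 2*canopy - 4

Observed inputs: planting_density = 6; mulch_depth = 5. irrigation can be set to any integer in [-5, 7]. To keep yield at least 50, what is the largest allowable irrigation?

irrigation = 2

Substituting into the N_uptake equation gives N_uptake = -6*irrigation + 3.
This gives soil_moisture = 18*irrigation - 55.
Substituting into the yield equation gives yield = -30*irrigation + 110.
Require -30*irrigation + 110 ≥ 50, so irrigation ≤ 2.
The largest integer in [-5, 7] satisfying this is 2.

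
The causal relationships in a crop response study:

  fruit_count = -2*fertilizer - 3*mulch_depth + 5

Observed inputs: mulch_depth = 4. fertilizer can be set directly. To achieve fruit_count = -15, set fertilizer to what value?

fertilizer = 4

Substituting into the fruit_count equation gives fruit_count = -2*fertilizer - 7.
Solve -2*fertilizer - 7 = -15: fertilizer = (-15 + 7) / -2 = 4.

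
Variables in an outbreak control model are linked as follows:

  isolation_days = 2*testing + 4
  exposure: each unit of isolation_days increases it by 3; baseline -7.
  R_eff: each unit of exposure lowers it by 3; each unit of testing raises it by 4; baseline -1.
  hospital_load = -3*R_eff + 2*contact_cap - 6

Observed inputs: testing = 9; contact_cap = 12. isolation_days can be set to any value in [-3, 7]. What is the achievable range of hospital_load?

Intervening on isolation_days fixes its value directly, overriding its dependence on testing.
Substituting into the R_eff equation gives R_eff = -9*isolation_days + 56.
This gives hospital_load = 27*isolation_days - 150.
Linear in isolation_days, so extremes are at the endpoints: isolation_days = -3 gives hospital_load = -231; isolation_days = 7 gives hospital_load = 39.

-231 to 39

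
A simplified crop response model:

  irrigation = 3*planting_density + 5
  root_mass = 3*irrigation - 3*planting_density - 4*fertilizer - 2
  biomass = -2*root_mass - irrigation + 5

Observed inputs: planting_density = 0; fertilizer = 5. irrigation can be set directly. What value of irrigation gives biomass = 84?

Intervening on irrigation fixes its value directly, overriding its dependence on planting_density.
Substituting into the root_mass equation gives root_mass = 3*irrigation - 22.
biomass becomes -7*irrigation + 49.
Solve -7*irrigation + 49 = 84: irrigation = (84 - 49) / -7 = -5.

irrigation = -5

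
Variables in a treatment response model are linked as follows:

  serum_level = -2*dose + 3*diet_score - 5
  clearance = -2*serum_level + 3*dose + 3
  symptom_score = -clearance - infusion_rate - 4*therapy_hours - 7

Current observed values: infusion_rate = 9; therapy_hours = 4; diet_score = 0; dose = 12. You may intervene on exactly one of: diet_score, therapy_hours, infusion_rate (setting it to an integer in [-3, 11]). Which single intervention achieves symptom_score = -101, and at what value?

set therapy_hours = -3

Intervening on diet_score: symptom_score = 6*diet_score - 129. Reaching -101 requires diet_score = 14/3, not an integer.
Intervening on therapy_hours: with other inputs at their observed values, symptom_score = -4*therapy_hours - 113. Solving for -101 gives therapy_hours = -3, within [-3, 11].
Intervening on infusion_rate: symptom_score = -infusion_rate - 120. Reaching -101 requires infusion_rate = -19, outside [-3, 11].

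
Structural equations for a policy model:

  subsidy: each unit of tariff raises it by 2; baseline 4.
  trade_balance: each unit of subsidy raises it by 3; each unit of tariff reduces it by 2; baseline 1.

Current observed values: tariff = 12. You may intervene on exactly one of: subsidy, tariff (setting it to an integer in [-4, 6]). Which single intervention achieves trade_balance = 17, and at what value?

Intervening on subsidy: trade_balance = 3*subsidy - 23. Reaching 17 requires subsidy = 40/3, not an integer.
Intervening on tariff: with other inputs at their observed values, trade_balance = 4*tariff + 13. Solving for 17 gives tariff = 1, within [-4, 6].

set tariff = 1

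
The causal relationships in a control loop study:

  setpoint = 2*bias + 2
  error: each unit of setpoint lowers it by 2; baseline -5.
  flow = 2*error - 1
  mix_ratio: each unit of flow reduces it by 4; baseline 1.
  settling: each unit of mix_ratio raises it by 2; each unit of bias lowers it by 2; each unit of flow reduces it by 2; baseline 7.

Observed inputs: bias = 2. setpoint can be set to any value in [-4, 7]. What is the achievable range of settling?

-45 to 395

Intervening on setpoint fixes its value directly, overriding its dependence on bias.
Substituting into the flow equation gives flow = -4*setpoint - 11.
This gives mix_ratio = 16*setpoint + 45.
Substituting into the settling equation gives settling = 40*setpoint + 115.
Linear in setpoint, so extremes are at the endpoints: setpoint = -4 gives settling = -45; setpoint = 7 gives settling = 395.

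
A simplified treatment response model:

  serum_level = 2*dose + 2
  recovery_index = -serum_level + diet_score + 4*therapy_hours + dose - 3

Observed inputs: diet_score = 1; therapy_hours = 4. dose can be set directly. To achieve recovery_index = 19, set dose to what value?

Substituting into the recovery_index equation gives recovery_index = -dose + 12.
Solve -dose + 12 = 19: dose = (19 - 12) / -1 = -7.

dose = -7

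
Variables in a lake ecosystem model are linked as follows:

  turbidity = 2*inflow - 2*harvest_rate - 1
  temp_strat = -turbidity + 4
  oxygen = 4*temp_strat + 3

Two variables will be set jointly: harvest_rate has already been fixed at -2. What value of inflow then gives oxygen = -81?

With harvest_rate held at -2:
Substituting into the turbidity equation gives turbidity = 2*inflow + 3.
This gives temp_strat = -2*inflow + 1.
So oxygen = -8*inflow + 7.
Solve -8*inflow + 7 = -81: inflow = (-81 - 7) / -8 = 11.

inflow = 11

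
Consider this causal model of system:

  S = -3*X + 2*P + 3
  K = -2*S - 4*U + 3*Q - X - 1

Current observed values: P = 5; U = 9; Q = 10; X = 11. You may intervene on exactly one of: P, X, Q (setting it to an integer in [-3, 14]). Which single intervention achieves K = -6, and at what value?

set P = 12

Intervening on P: with other inputs at their observed values, K = -4*P + 42. Solving for -6 gives P = 12, within [-3, 14].
Intervening on X: K = 5*X - 33. Reaching -6 requires X = 27/5, not an integer.
Intervening on Q: K = 3*Q - 8. Reaching -6 requires Q = 2/3, not an integer.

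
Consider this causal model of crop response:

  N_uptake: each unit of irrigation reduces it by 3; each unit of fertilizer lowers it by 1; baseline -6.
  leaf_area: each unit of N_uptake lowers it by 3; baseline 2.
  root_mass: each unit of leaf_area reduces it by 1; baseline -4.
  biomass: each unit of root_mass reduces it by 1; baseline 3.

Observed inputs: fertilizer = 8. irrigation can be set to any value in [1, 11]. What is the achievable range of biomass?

60 to 150

Substituting into the N_uptake equation gives N_uptake = -3*irrigation - 14.
This gives leaf_area = 9*irrigation + 44.
Substituting into the root_mass equation gives root_mass = -9*irrigation - 48.
So biomass = 9*irrigation + 51.
Linear in irrigation, so extremes are at the endpoints: irrigation = 1 gives biomass = 60; irrigation = 11 gives biomass = 150.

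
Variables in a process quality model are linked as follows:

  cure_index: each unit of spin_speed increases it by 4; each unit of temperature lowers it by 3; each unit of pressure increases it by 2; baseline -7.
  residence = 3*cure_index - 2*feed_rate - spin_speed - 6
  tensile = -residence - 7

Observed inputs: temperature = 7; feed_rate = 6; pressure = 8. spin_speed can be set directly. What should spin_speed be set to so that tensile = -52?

spin_speed = 9

Substituting into the cure_index equation gives cure_index = 4*spin_speed - 12.
residence becomes 11*spin_speed - 54.
tensile becomes -11*spin_speed + 47.
Solve -11*spin_speed + 47 = -52: spin_speed = (-52 - 47) / -11 = 9.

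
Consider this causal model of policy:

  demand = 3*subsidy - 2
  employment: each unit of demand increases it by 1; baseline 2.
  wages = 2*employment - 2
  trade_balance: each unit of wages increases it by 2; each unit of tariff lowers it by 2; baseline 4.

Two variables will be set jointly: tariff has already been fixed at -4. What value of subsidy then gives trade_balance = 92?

With tariff held at -4:
Substituting into the employment equation gives employment = 3*subsidy.
So wages = 6*subsidy - 2.
Substituting into the trade_balance equation gives trade_balance = 12*subsidy + 8.
Solve 12*subsidy + 8 = 92: subsidy = (92 - 8) / 12 = 7.

subsidy = 7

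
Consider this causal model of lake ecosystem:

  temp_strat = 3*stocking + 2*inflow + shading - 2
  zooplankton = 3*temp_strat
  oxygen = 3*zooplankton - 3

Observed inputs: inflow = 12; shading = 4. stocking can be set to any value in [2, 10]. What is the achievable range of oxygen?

285 to 501

Substituting into the temp_strat equation gives temp_strat = 3*stocking + 26.
Substituting into the zooplankton equation gives zooplankton = 9*stocking + 78.
Substituting into the oxygen equation gives oxygen = 27*stocking + 231.
Linear in stocking, so extremes are at the endpoints: stocking = 2 gives oxygen = 285; stocking = 10 gives oxygen = 501.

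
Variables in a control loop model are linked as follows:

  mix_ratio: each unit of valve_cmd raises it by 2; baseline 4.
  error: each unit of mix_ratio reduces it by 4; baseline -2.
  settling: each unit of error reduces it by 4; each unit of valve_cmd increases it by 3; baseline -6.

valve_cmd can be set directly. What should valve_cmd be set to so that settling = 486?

valve_cmd = 12

Substituting into the error equation gives error = -8*valve_cmd - 18.
Substituting into the settling equation gives settling = 35*valve_cmd + 66.
Solve 35*valve_cmd + 66 = 486: valve_cmd = (486 - 66) / 35 = 12.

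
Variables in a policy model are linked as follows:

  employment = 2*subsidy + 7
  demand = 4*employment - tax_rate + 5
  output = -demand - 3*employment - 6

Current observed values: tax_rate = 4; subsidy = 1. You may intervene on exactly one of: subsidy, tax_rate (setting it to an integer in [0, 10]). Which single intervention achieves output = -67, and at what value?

set tax_rate = 7

Intervening on subsidy: output = -14*subsidy - 56. Reaching -67 requires subsidy = 11/14, not an integer.
Intervening on tax_rate: with other inputs at their observed values, output = tax_rate - 74. Solving for -67 gives tax_rate = 7, within [0, 10].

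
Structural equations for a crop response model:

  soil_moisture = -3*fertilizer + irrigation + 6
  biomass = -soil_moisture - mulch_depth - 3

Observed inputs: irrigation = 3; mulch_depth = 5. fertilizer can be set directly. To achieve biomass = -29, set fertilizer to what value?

fertilizer = -4

Substituting into the soil_moisture equation gives soil_moisture = -3*fertilizer + 9.
Substituting into the biomass equation gives biomass = 3*fertilizer - 17.
Solve 3*fertilizer - 17 = -29: fertilizer = (-29 + 17) / 3 = -4.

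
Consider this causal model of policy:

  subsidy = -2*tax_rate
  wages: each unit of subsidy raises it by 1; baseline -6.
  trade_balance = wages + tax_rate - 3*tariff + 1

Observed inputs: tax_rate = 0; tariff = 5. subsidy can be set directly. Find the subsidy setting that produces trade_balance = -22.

subsidy = -2

Intervening on subsidy fixes its value directly, overriding its dependence on tax_rate.
Substituting into the trade_balance equation gives trade_balance = subsidy - 20.
Solve subsidy - 20 = -22: subsidy = (-22 + 20) / 1 = -2.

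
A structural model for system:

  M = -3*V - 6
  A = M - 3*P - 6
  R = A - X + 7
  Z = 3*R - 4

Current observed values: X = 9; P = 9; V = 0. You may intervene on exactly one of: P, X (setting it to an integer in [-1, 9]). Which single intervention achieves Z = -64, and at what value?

Intervening on P: with other inputs at their observed values, Z = -9*P - 46. Solving for -64 gives P = 2, within [-1, 9].
Intervening on X: Z = -3*X - 100. Reaching -64 requires X = -12, outside [-1, 9].

set P = 2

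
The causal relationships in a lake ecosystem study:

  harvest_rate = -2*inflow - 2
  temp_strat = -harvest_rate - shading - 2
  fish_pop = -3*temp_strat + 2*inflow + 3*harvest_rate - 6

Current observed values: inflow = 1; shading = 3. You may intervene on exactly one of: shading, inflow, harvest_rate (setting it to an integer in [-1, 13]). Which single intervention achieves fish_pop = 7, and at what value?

set inflow = -1

Intervening on shading: fish_pop = 3*shading - 22. Reaching 7 requires shading = 29/3, not an integer.
Intervening on inflow: with other inputs at their observed values, fish_pop = -10*inflow - 3. Solving for 7 gives inflow = -1, within [-1, 13].
Intervening on harvest_rate: fish_pop = 6*harvest_rate + 11. Reaching 7 requires harvest_rate = -2/3, not an integer.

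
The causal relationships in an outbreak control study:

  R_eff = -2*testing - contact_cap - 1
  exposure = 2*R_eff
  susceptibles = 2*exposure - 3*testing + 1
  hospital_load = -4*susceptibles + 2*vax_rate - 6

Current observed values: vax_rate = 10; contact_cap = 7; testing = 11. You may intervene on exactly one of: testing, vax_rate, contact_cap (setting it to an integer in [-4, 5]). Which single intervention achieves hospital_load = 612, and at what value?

set vax_rate = 5

Intervening on testing: hospital_load = 44*testing + 138. Reaching 612 requires testing = 237/22, not an integer.
Intervening on vax_rate: with other inputs at their observed values, hospital_load = 2*vax_rate + 602. Solving for 612 gives vax_rate = 5, within [-4, 5].
Intervening on contact_cap: hospital_load = 16*contact_cap + 510. Reaching 612 requires contact_cap = 51/8, not an integer.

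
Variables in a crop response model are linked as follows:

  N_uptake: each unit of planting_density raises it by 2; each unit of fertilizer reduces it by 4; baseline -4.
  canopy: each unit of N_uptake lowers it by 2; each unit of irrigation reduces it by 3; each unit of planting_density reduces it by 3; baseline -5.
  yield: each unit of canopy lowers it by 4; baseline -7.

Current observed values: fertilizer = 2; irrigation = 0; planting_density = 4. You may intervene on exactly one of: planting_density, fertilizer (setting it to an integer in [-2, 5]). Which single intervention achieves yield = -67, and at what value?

set fertilizer = 5

Intervening on planting_density: yield = 28*planting_density - 83. Reaching -67 requires planting_density = 4/7, not an integer.
Intervening on fertilizer: with other inputs at their observed values, yield = -32*fertilizer + 93. Solving for -67 gives fertilizer = 5, within [-2, 5].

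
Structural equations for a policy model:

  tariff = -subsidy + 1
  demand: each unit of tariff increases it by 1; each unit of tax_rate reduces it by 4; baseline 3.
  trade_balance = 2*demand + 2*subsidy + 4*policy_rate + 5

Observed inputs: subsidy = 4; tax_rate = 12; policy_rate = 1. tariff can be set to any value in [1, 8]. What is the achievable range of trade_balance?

-71 to -57

Intervening on tariff fixes its value directly, overriding its dependence on subsidy.
Substituting into the demand equation gives demand = tariff - 45.
Substituting into the trade_balance equation gives trade_balance = 2*tariff - 73.
Linear in tariff, so extremes are at the endpoints: tariff = 1 gives trade_balance = -71; tariff = 8 gives trade_balance = -57.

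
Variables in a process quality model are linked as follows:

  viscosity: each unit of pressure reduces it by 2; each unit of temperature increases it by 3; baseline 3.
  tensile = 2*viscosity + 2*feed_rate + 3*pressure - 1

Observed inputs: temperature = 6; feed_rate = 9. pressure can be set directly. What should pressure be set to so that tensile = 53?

pressure = 6

Substituting into the viscosity equation gives viscosity = -2*pressure + 21.
So tensile = -pressure + 59.
Solve -pressure + 59 = 53: pressure = (53 - 59) / -1 = 6.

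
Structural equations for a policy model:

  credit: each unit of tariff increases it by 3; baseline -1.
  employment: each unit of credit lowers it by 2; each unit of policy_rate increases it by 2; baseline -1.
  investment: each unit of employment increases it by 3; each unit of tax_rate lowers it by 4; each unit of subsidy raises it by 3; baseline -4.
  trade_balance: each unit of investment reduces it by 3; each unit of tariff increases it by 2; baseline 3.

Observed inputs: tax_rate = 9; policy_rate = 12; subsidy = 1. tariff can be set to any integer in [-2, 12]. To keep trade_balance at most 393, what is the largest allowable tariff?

tariff = 9

Substituting into the employment equation gives employment = -6*tariff + 25.
This gives investment = -18*tariff + 38.
Substituting into the trade_balance equation gives trade_balance = 56*tariff - 111.
Require 56*tariff - 111 ≤ 393, so tariff ≤ 9.
The largest integer in [-2, 12] satisfying this is 9.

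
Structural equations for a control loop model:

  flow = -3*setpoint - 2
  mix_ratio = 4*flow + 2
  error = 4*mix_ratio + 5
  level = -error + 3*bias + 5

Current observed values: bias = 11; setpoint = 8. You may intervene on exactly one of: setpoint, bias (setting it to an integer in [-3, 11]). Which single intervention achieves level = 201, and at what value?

Intervening on setpoint: with other inputs at their observed values, level = 48*setpoint + 57. Solving for 201 gives setpoint = 3, within [-3, 11].
Intervening on bias: level = 3*bias + 408. Reaching 201 requires bias = -69, outside [-3, 11].

set setpoint = 3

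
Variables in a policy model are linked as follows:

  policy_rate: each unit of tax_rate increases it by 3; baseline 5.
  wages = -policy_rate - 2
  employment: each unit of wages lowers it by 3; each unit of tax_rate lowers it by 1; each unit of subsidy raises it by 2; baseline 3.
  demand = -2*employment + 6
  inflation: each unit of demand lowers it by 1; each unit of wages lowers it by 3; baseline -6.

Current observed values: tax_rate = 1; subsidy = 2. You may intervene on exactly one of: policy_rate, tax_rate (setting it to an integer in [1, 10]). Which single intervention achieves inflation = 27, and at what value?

Intervening on policy_rate: with other inputs at their observed values, inflation = 9*policy_rate + 18. Solving for 27 gives policy_rate = 1, within [1, 10].
Intervening on tax_rate: inflation = 25*tax_rate + 65. Reaching 27 requires tax_rate = -38/25, not an integer.

set policy_rate = 1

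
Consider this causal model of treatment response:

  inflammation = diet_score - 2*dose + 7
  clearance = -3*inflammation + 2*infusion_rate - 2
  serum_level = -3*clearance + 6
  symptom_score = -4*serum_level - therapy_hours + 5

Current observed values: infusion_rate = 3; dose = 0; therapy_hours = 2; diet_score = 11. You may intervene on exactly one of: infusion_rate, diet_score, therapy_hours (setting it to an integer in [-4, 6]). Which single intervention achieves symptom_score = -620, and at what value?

Intervening on infusion_rate: symptom_score = 24*infusion_rate - 693. Reaching -620 requires infusion_rate = 73/24, not an integer.
Intervening on diet_score: symptom_score = -36*diet_score - 225. Reaching -620 requires diet_score = 395/36, not an integer.
Intervening on therapy_hours: with other inputs at their observed values, symptom_score = -therapy_hours - 619. Solving for -620 gives therapy_hours = 1, within [-4, 6].

set therapy_hours = 1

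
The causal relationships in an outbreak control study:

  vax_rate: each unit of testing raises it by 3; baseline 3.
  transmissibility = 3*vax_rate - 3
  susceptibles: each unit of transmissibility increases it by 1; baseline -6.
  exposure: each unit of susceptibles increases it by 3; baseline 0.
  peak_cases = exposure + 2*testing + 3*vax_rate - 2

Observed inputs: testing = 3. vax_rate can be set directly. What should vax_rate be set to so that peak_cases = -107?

vax_rate = -7

Intervening on vax_rate fixes its value directly, overriding its dependence on testing.
Substituting into the susceptibles equation gives susceptibles = 3*vax_rate - 9.
Substituting into the exposure equation gives exposure = 9*vax_rate - 27.
Substituting into the peak_cases equation gives peak_cases = 12*vax_rate - 23.
Solve 12*vax_rate - 23 = -107: vax_rate = (-107 + 23) / 12 = -7.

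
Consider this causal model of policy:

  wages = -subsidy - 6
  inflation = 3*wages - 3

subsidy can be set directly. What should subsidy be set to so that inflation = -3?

subsidy = -6

Substituting into the inflation equation gives inflation = -3*subsidy - 21.
Solve -3*subsidy - 21 = -3: subsidy = (-3 + 21) / -3 = -6.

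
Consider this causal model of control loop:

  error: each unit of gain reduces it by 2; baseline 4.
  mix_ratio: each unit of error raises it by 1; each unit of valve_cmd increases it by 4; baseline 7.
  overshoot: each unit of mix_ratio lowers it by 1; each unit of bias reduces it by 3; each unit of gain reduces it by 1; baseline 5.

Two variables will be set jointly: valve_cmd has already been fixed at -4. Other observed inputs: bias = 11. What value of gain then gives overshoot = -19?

With valve_cmd held at -4:
Substituting into the mix_ratio equation gives mix_ratio = -2*gain - 5.
overshoot becomes gain - 23.
Solve gain - 23 = -19: gain = (-19 + 23) / 1 = 4.

gain = 4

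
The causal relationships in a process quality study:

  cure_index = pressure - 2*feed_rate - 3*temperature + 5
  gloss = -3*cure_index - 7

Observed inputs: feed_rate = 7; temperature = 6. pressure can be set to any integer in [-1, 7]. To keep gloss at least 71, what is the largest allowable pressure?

pressure = 1

Substituting into the cure_index equation gives cure_index = pressure - 27.
Substituting into the gloss equation gives gloss = -3*pressure + 74.
Require -3*pressure + 74 ≥ 71, so pressure ≤ 1.
The largest integer in [-1, 7] satisfying this is 1.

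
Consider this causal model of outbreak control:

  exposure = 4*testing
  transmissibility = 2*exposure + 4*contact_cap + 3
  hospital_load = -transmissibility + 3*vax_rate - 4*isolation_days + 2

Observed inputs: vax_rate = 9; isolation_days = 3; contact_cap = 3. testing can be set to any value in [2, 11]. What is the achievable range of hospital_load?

Substituting into the transmissibility equation gives transmissibility = 8*testing + 15.
Substituting into the hospital_load equation gives hospital_load = -8*testing + 2.
Linear in testing, so extremes are at the endpoints: testing = 2 gives hospital_load = -14; testing = 11 gives hospital_load = -86.

-86 to -14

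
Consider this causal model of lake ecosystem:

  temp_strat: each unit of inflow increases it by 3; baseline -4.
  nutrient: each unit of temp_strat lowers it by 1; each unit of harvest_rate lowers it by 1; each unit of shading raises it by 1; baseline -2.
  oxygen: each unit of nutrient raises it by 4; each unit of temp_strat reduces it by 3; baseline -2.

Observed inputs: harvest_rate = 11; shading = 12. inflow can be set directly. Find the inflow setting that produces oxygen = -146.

inflow = 8

Substituting into the nutrient equation gives nutrient = -3*inflow + 3.
Substituting into the oxygen equation gives oxygen = -21*inflow + 22.
Solve -21*inflow + 22 = -146: inflow = (-146 - 22) / -21 = 8.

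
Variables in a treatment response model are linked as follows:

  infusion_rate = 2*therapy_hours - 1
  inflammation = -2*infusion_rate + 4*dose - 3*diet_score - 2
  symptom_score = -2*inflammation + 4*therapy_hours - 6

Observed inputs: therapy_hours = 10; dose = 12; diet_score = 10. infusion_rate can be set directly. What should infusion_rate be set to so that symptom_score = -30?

infusion_rate = -8

Intervening on infusion_rate fixes its value directly, overriding its dependence on therapy_hours.
Substituting into the inflammation equation gives inflammation = -2*infusion_rate + 16.
So symptom_score = 4*infusion_rate + 2.
Solve 4*infusion_rate + 2 = -30: infusion_rate = (-30 - 2) / 4 = -8.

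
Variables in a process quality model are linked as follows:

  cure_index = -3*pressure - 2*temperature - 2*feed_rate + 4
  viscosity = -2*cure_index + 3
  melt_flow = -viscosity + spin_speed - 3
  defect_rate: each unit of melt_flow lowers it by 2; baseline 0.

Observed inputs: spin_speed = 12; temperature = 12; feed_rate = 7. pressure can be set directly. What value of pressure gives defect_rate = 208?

Substituting into the cure_index equation gives cure_index = -3*pressure - 34.
Substituting into the viscosity equation gives viscosity = 6*pressure + 71.
Substituting into the melt_flow equation gives melt_flow = -6*pressure - 62.
So defect_rate = 12*pressure + 124.
Solve 12*pressure + 124 = 208: pressure = (208 - 124) / 12 = 7.

pressure = 7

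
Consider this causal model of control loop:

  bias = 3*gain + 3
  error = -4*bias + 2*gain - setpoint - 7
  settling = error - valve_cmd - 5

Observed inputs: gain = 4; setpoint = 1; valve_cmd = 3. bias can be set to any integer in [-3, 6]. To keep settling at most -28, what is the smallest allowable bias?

Intervening on bias fixes its value directly, overriding its dependence on gain.
Substituting into the error equation gives error = -4*bias.
Substituting into the settling equation gives settling = -4*bias - 8.
Require -4*bias - 8 ≤ -28, so bias ≥ 5.
The smallest integer in [-3, 6] satisfying this is 5.

bias = 5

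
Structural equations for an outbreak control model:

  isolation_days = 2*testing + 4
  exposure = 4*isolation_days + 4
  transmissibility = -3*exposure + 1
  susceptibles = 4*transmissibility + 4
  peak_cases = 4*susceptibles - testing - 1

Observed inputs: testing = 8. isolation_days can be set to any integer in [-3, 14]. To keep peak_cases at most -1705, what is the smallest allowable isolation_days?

Intervening on isolation_days fixes its value directly, overriding its dependence on testing.
Substituting into the transmissibility equation gives transmissibility = -12*isolation_days - 11.
This gives susceptibles = -48*isolation_days - 40.
Substituting into the peak_cases equation gives peak_cases = -192*isolation_days - 169.
Require -192*isolation_days - 169 ≤ -1705, so isolation_days ≥ 8.
The smallest integer in [-3, 14] satisfying this is 8.

isolation_days = 8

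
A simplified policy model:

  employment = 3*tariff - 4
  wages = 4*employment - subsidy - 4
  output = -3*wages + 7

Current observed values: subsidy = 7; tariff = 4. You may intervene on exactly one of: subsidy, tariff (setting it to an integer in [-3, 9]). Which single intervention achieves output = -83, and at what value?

Intervening on subsidy: with other inputs at their observed values, output = 3*subsidy - 77. Solving for -83 gives subsidy = -2, within [-3, 9].
Intervening on tariff: output = -36*tariff + 88. Reaching -83 requires tariff = 19/4, not an integer.

set subsidy = -2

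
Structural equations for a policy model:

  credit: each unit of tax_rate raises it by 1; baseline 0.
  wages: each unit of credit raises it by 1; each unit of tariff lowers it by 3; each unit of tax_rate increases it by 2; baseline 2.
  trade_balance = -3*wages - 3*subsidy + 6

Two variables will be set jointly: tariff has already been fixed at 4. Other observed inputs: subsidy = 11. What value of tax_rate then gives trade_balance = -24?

With tariff held at 4:
Substituting into the wages equation gives wages = 3*tax_rate - 10.
So trade_balance = -9*tax_rate + 3.
Solve -9*tax_rate + 3 = -24: tax_rate = (-24 - 3) / -9 = 3.

tax_rate = 3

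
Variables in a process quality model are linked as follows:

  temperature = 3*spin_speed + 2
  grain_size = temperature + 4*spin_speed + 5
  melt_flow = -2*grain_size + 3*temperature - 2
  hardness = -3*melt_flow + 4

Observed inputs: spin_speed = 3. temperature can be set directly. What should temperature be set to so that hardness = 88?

temperature = 8

Intervening on temperature fixes its value directly, overriding its dependence on spin_speed.
Substituting into the grain_size equation gives grain_size = temperature + 17.
Substituting into the melt_flow equation gives melt_flow = temperature - 36.
Substituting into the hardness equation gives hardness = -3*temperature + 112.
Solve -3*temperature + 112 = 88: temperature = (88 - 112) / -3 = 8.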